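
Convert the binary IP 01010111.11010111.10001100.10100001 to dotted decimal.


01010111 = 87
11010111 = 215
10001100 = 140
10100001 = 161
IP: 87.215.140.161


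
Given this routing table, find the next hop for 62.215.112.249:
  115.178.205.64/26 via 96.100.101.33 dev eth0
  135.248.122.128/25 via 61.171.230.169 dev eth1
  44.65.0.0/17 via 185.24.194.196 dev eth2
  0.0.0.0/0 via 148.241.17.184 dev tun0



Longest prefix match for 62.215.112.249:
  /26 115.178.205.64: no
  /25 135.248.122.128: no
  /17 44.65.0.0: no
  /0 0.0.0.0: MATCH
Selected: next-hop 148.241.17.184 via tun0 (matched /0)


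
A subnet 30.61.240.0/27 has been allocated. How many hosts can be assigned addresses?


Host bits = 32 - 27 = 5
Total addresses = 2^5 = 32
Usable = total - 2 (network and broadcast)
Usable hosts: 30


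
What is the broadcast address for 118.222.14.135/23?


Network: 118.222.14.0/23
Host bits = 9
Set all host bits to 1:
Broadcast: 118.222.15.255


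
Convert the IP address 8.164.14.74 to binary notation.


8 = 00001000
164 = 10100100
14 = 00001110
74 = 01001010
Binary: 00001000.10100100.00001110.01001010


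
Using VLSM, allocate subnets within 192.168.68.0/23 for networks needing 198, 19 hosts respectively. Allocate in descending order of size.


198 hosts -> /24 (254 usable): 192.168.68.0/24
19 hosts -> /27 (30 usable): 192.168.69.0/27
Allocation: 192.168.68.0/24 (198 hosts, 254 usable); 192.168.69.0/27 (19 hosts, 30 usable)


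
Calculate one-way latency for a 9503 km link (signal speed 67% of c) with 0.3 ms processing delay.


Speed = 0.67 * 3e5 km/s = 201000 km/s
Propagation delay = 9503 / 201000 = 0.0473 s = 47.2786 ms
Processing delay = 0.3 ms
Total one-way latency = 47.5786 ms


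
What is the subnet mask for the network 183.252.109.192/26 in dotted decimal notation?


/26 means 26 network bits, 6 host bits
Binary: 11111111111111111111111111000000
Mask: 255.255.255.192


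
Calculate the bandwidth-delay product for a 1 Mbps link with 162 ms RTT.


BDP = bandwidth * RTT
= 1 Mbps * 162 ms
= 1 * 1e6 * 162 / 1000 bits
= 162000 bits
= 20250 bytes
= 19.7754 KB
BDP = 162000 bits (20250 bytes)


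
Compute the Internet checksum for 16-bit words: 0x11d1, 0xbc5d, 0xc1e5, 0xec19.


Sum all words (with carry folding):
+ 0x11d1 = 0x11d1
+ 0xbc5d = 0xce2e
+ 0xc1e5 = 0x9014
+ 0xec19 = 0x7c2e
One's complement: ~0x7c2e
Checksum = 0x83d1


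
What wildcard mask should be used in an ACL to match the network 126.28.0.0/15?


Subnet mask: 255.254.0.0
Wildcard = 255.255.255.255 - subnet mask
255 - 255 = 0
255 - 254 = 1
255 - 0 = 255
255 - 0 = 255
Wildcard: 0.1.255.255


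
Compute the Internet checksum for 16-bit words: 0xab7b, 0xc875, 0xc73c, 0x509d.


Sum all words (with carry folding):
+ 0xab7b = 0xab7b
+ 0xc875 = 0x73f1
+ 0xc73c = 0x3b2e
+ 0x509d = 0x8bcb
One's complement: ~0x8bcb
Checksum = 0x7434


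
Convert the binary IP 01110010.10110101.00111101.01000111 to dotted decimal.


01110010 = 114
10110101 = 181
00111101 = 61
01000111 = 71
IP: 114.181.61.71


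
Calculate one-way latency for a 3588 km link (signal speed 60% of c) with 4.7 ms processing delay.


Speed = 0.6 * 3e5 km/s = 180000 km/s
Propagation delay = 3588 / 180000 = 0.0199 s = 19.9333 ms
Processing delay = 4.7 ms
Total one-way latency = 24.6333 ms


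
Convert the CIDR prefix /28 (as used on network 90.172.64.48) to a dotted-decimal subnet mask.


/28 means 28 network bits, 4 host bits
Binary: 11111111111111111111111111110000
Mask: 255.255.255.240


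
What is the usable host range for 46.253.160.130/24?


Network: 46.253.160.0
Broadcast: 46.253.160.255
First usable = network + 1
Last usable = broadcast - 1
Range: 46.253.160.1 to 46.253.160.254


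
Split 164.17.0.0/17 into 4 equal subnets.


New prefix = 17 + 2 = 19
Each subnet has 8192 addresses
  164.17.0.0/19
  164.17.32.0/19
  164.17.64.0/19
  164.17.96.0/19
Subnets: 164.17.0.0/19, 164.17.32.0/19, 164.17.64.0/19, 164.17.96.0/19


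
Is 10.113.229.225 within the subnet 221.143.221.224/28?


Subnet network: 221.143.221.224
Test IP AND mask: 10.113.229.224
No, 10.113.229.225 is not in 221.143.221.224/28


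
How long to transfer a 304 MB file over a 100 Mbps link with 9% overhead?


Effective throughput = 100 * (1 - 9/100) = 91 Mbps
File size in Mb = 304 * 8 = 2432 Mb
Time = 2432 / 91
Time = 26.7253 seconds


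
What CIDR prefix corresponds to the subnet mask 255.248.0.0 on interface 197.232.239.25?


Binary: 11111111.11111000.00000000.00000000
Count leading 1s
Prefix: /13


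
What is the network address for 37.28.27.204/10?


IP:   00100101.00011100.00011011.11001100
Mask: 11111111.11000000.00000000.00000000
AND operation:
Net:  00100101.00000000.00000000.00000000
Network: 37.0.0.0/10


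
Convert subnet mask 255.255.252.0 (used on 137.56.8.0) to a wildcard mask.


Subnet mask: 255.255.252.0
Wildcard = 255.255.255.255 - subnet mask
255 - 255 = 0
255 - 255 = 0
255 - 252 = 3
255 - 0 = 255
Wildcard: 0.0.3.255


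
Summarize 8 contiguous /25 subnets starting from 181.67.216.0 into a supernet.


Original prefix: /25
Number of subnets: 8 = 2^3
New prefix = 25 - 3 = 22
Supernet: 181.67.216.0/22


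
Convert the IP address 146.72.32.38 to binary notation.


146 = 10010010
72 = 01001000
32 = 00100000
38 = 00100110
Binary: 10010010.01001000.00100000.00100110


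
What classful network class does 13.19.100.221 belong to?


First octet: 13
Binary: 00001101
0xxxxxxx -> Class A (1-126)
Class A, default mask 255.0.0.0 (/8)


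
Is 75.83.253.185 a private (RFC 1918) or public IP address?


RFC 1918 private ranges:
  10.0.0.0/8 (10.0.0.0 - 10.255.255.255)
  172.16.0.0/12 (172.16.0.0 - 172.31.255.255)
  192.168.0.0/16 (192.168.0.0 - 192.168.255.255)
Public (not in any RFC 1918 range)


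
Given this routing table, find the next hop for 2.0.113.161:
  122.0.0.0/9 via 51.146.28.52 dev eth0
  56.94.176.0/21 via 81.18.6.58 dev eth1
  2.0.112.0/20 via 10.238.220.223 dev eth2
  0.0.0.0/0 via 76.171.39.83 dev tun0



Longest prefix match for 2.0.113.161:
  /9 122.0.0.0: no
  /21 56.94.176.0: no
  /20 2.0.112.0: MATCH
  /0 0.0.0.0: MATCH
Selected: next-hop 10.238.220.223 via eth2 (matched /20)


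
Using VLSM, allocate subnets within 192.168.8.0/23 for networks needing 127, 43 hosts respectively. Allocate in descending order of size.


127 hosts -> /24 (254 usable): 192.168.8.0/24
43 hosts -> /26 (62 usable): 192.168.9.0/26
Allocation: 192.168.8.0/24 (127 hosts, 254 usable); 192.168.9.0/26 (43 hosts, 62 usable)


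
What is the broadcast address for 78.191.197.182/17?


Network: 78.191.128.0/17
Host bits = 15
Set all host bits to 1:
Broadcast: 78.191.255.255


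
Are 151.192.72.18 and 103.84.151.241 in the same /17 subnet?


Mask: 255.255.128.0
151.192.72.18 AND mask = 151.192.0.0
103.84.151.241 AND mask = 103.84.128.0
No, different subnets (151.192.0.0 vs 103.84.128.0)


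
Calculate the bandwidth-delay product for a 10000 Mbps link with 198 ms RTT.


BDP = bandwidth * RTT
= 10000 Mbps * 198 ms
= 10000 * 1e6 * 198 / 1000 bits
= 1980000000 bits
= 247500000 bytes
= 241699.2188 KB
BDP = 1980000000 bits (247500000 bytes)


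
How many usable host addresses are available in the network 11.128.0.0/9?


Host bits = 32 - 9 = 23
Total addresses = 2^23 = 8388608
Usable = total - 2 (network and broadcast)
Usable hosts: 8388606


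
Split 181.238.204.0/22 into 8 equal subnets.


New prefix = 22 + 3 = 25
Each subnet has 128 addresses
  181.238.204.0/25
  181.238.204.128/25
  181.238.205.0/25
  181.238.205.128/25
  181.238.206.0/25
  181.238.206.128/25
  181.238.207.0/25
  181.238.207.128/25
Subnets: 181.238.204.0/25, 181.238.204.128/25, 181.238.205.0/25, 181.238.205.128/25, 181.238.206.0/25, 181.238.206.128/25, 181.238.207.0/25, 181.238.207.128/25


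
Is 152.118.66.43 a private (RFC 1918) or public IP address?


RFC 1918 private ranges:
  10.0.0.0/8 (10.0.0.0 - 10.255.255.255)
  172.16.0.0/12 (172.16.0.0 - 172.31.255.255)
  192.168.0.0/16 (192.168.0.0 - 192.168.255.255)
Public (not in any RFC 1918 range)


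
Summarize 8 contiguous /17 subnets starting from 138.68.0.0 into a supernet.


Original prefix: /17
Number of subnets: 8 = 2^3
New prefix = 17 - 3 = 14
Supernet: 138.68.0.0/14


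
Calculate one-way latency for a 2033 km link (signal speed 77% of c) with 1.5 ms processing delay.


Speed = 0.77 * 3e5 km/s = 231000 km/s
Propagation delay = 2033 / 231000 = 0.0088 s = 8.8009 ms
Processing delay = 1.5 ms
Total one-way latency = 10.3009 ms


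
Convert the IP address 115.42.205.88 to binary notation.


115 = 01110011
42 = 00101010
205 = 11001101
88 = 01011000
Binary: 01110011.00101010.11001101.01011000


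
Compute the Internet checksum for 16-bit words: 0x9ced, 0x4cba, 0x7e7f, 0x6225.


Sum all words (with carry folding):
+ 0x9ced = 0x9ced
+ 0x4cba = 0xe9a7
+ 0x7e7f = 0x6827
+ 0x6225 = 0xca4c
One's complement: ~0xca4c
Checksum = 0x35b3


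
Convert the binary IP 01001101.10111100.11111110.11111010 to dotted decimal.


01001101 = 77
10111100 = 188
11111110 = 254
11111010 = 250
IP: 77.188.254.250


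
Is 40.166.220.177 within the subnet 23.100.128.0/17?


Subnet network: 23.100.128.0
Test IP AND mask: 40.166.128.0
No, 40.166.220.177 is not in 23.100.128.0/17


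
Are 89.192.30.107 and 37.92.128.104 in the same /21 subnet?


Mask: 255.255.248.0
89.192.30.107 AND mask = 89.192.24.0
37.92.128.104 AND mask = 37.92.128.0
No, different subnets (89.192.24.0 vs 37.92.128.0)


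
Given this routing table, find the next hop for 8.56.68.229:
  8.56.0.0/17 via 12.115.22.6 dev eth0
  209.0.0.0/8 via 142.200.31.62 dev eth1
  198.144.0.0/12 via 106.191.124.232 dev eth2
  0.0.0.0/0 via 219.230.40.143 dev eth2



Longest prefix match for 8.56.68.229:
  /17 8.56.0.0: MATCH
  /8 209.0.0.0: no
  /12 198.144.0.0: no
  /0 0.0.0.0: MATCH
Selected: next-hop 12.115.22.6 via eth0 (matched /17)


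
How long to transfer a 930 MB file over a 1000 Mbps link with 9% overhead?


Effective throughput = 1000 * (1 - 9/100) = 910 Mbps
File size in Mb = 930 * 8 = 7440 Mb
Time = 7440 / 910
Time = 8.1758 seconds


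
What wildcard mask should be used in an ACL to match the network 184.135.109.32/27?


Subnet mask: 255.255.255.224
Wildcard = 255.255.255.255 - subnet mask
255 - 255 = 0
255 - 255 = 0
255 - 255 = 0
255 - 224 = 31
Wildcard: 0.0.0.31


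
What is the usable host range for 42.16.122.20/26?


Network: 42.16.122.0
Broadcast: 42.16.122.63
First usable = network + 1
Last usable = broadcast - 1
Range: 42.16.122.1 to 42.16.122.62


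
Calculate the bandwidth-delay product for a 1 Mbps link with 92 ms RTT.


BDP = bandwidth * RTT
= 1 Mbps * 92 ms
= 1 * 1e6 * 92 / 1000 bits
= 92000 bits
= 11500 bytes
= 11.2305 KB
BDP = 92000 bits (11500 bytes)


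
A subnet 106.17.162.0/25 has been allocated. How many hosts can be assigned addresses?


Host bits = 32 - 25 = 7
Total addresses = 2^7 = 128
Usable = total - 2 (network and broadcast)
Usable hosts: 126


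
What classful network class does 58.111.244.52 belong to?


First octet: 58
Binary: 00111010
0xxxxxxx -> Class A (1-126)
Class A, default mask 255.0.0.0 (/8)


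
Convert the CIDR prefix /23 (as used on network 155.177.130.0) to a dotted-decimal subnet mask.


/23 means 23 network bits, 9 host bits
Binary: 11111111111111111111111000000000
Mask: 255.255.254.0


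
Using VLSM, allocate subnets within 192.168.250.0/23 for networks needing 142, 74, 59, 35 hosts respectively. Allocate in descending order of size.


142 hosts -> /24 (254 usable): 192.168.250.0/24
74 hosts -> /25 (126 usable): 192.168.251.0/25
59 hosts -> /26 (62 usable): 192.168.251.128/26
35 hosts -> /26 (62 usable): 192.168.251.192/26
Allocation: 192.168.250.0/24 (142 hosts, 254 usable); 192.168.251.0/25 (74 hosts, 126 usable); 192.168.251.128/26 (59 hosts, 62 usable); 192.168.251.192/26 (35 hosts, 62 usable)


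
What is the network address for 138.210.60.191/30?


IP:   10001010.11010010.00111100.10111111
Mask: 11111111.11111111.11111111.11111100
AND operation:
Net:  10001010.11010010.00111100.10111100
Network: 138.210.60.188/30


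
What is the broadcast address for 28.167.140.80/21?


Network: 28.167.136.0/21
Host bits = 11
Set all host bits to 1:
Broadcast: 28.167.143.255


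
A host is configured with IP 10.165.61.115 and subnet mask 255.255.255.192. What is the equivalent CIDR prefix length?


Binary: 11111111.11111111.11111111.11000000
Count leading 1s
Prefix: /26


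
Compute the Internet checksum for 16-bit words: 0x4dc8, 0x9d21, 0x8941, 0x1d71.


Sum all words (with carry folding):
+ 0x4dc8 = 0x4dc8
+ 0x9d21 = 0xeae9
+ 0x8941 = 0x742b
+ 0x1d71 = 0x919c
One's complement: ~0x919c
Checksum = 0x6e63


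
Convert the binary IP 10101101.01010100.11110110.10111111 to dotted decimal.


10101101 = 173
01010100 = 84
11110110 = 246
10111111 = 191
IP: 173.84.246.191


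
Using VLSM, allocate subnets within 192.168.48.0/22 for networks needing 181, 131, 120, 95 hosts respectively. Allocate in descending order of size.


181 hosts -> /24 (254 usable): 192.168.48.0/24
131 hosts -> /24 (254 usable): 192.168.49.0/24
120 hosts -> /25 (126 usable): 192.168.50.0/25
95 hosts -> /25 (126 usable): 192.168.50.128/25
Allocation: 192.168.48.0/24 (181 hosts, 254 usable); 192.168.49.0/24 (131 hosts, 254 usable); 192.168.50.0/25 (120 hosts, 126 usable); 192.168.50.128/25 (95 hosts, 126 usable)


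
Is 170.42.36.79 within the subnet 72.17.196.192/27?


Subnet network: 72.17.196.192
Test IP AND mask: 170.42.36.64
No, 170.42.36.79 is not in 72.17.196.192/27


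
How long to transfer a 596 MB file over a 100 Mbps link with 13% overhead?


Effective throughput = 100 * (1 - 13/100) = 87 Mbps
File size in Mb = 596 * 8 = 4768 Mb
Time = 4768 / 87
Time = 54.8046 seconds


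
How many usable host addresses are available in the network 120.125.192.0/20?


Host bits = 32 - 20 = 12
Total addresses = 2^12 = 4096
Usable = total - 2 (network and broadcast)
Usable hosts: 4094


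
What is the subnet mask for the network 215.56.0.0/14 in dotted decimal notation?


/14 means 14 network bits, 18 host bits
Binary: 11111111111111000000000000000000
Mask: 255.252.0.0


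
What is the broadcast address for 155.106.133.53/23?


Network: 155.106.132.0/23
Host bits = 9
Set all host bits to 1:
Broadcast: 155.106.133.255


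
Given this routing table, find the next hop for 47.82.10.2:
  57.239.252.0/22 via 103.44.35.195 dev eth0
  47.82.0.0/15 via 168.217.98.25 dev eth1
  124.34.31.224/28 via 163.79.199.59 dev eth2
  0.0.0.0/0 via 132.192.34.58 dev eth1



Longest prefix match for 47.82.10.2:
  /22 57.239.252.0: no
  /15 47.82.0.0: MATCH
  /28 124.34.31.224: no
  /0 0.0.0.0: MATCH
Selected: next-hop 168.217.98.25 via eth1 (matched /15)


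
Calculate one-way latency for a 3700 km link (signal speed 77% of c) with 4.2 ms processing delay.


Speed = 0.77 * 3e5 km/s = 231000 km/s
Propagation delay = 3700 / 231000 = 0.016 s = 16.0173 ms
Processing delay = 4.2 ms
Total one-way latency = 20.2173 ms


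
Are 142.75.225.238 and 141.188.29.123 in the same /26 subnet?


Mask: 255.255.255.192
142.75.225.238 AND mask = 142.75.225.192
141.188.29.123 AND mask = 141.188.29.64
No, different subnets (142.75.225.192 vs 141.188.29.64)


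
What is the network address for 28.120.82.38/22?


IP:   00011100.01111000.01010010.00100110
Mask: 11111111.11111111.11111100.00000000
AND operation:
Net:  00011100.01111000.01010000.00000000
Network: 28.120.80.0/22


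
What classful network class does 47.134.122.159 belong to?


First octet: 47
Binary: 00101111
0xxxxxxx -> Class A (1-126)
Class A, default mask 255.0.0.0 (/8)


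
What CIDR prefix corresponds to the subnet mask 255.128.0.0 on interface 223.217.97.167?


Binary: 11111111.10000000.00000000.00000000
Count leading 1s
Prefix: /9


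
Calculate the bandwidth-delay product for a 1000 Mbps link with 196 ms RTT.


BDP = bandwidth * RTT
= 1000 Mbps * 196 ms
= 1000 * 1e6 * 196 / 1000 bits
= 196000000 bits
= 24500000 bytes
= 23925.7812 KB
BDP = 196000000 bits (24500000 bytes)


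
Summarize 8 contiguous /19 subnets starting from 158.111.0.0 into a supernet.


Original prefix: /19
Number of subnets: 8 = 2^3
New prefix = 19 - 3 = 16
Supernet: 158.111.0.0/16


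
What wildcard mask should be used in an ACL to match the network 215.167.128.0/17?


Subnet mask: 255.255.128.0
Wildcard = 255.255.255.255 - subnet mask
255 - 255 = 0
255 - 255 = 0
255 - 128 = 127
255 - 0 = 255
Wildcard: 0.0.127.255


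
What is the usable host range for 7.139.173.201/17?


Network: 7.139.128.0
Broadcast: 7.139.255.255
First usable = network + 1
Last usable = broadcast - 1
Range: 7.139.128.1 to 7.139.255.254


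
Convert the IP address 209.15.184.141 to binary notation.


209 = 11010001
15 = 00001111
184 = 10111000
141 = 10001101
Binary: 11010001.00001111.10111000.10001101


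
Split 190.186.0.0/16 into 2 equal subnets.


New prefix = 16 + 1 = 17
Each subnet has 32768 addresses
  190.186.0.0/17
  190.186.128.0/17
Subnets: 190.186.0.0/17, 190.186.128.0/17


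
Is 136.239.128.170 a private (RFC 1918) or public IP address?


RFC 1918 private ranges:
  10.0.0.0/8 (10.0.0.0 - 10.255.255.255)
  172.16.0.0/12 (172.16.0.0 - 172.31.255.255)
  192.168.0.0/16 (192.168.0.0 - 192.168.255.255)
Public (not in any RFC 1918 range)


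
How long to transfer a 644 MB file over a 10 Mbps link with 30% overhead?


Effective throughput = 10 * (1 - 30/100) = 7 Mbps
File size in Mb = 644 * 8 = 5152 Mb
Time = 5152 / 7
Time = 736 seconds


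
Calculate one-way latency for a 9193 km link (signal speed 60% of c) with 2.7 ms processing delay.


Speed = 0.6 * 3e5 km/s = 180000 km/s
Propagation delay = 9193 / 180000 = 0.0511 s = 51.0722 ms
Processing delay = 2.7 ms
Total one-way latency = 53.7722 ms


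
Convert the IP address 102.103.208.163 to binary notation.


102 = 01100110
103 = 01100111
208 = 11010000
163 = 10100011
Binary: 01100110.01100111.11010000.10100011


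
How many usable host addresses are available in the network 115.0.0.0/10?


Host bits = 32 - 10 = 22
Total addresses = 2^22 = 4194304
Usable = total - 2 (network and broadcast)
Usable hosts: 4194302


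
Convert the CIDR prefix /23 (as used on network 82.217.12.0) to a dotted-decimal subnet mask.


/23 means 23 network bits, 9 host bits
Binary: 11111111111111111111111000000000
Mask: 255.255.254.0


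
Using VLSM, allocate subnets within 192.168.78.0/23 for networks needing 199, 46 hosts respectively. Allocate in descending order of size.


199 hosts -> /24 (254 usable): 192.168.78.0/24
46 hosts -> /26 (62 usable): 192.168.79.0/26
Allocation: 192.168.78.0/24 (199 hosts, 254 usable); 192.168.79.0/26 (46 hosts, 62 usable)


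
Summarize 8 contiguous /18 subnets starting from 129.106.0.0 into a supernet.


Original prefix: /18
Number of subnets: 8 = 2^3
New prefix = 18 - 3 = 15
Supernet: 129.106.0.0/15


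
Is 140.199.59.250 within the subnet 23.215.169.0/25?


Subnet network: 23.215.169.0
Test IP AND mask: 140.199.59.128
No, 140.199.59.250 is not in 23.215.169.0/25


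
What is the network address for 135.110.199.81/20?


IP:   10000111.01101110.11000111.01010001
Mask: 11111111.11111111.11110000.00000000
AND operation:
Net:  10000111.01101110.11000000.00000000
Network: 135.110.192.0/20


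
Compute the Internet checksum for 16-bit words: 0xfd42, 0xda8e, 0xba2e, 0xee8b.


Sum all words (with carry folding):
+ 0xfd42 = 0xfd42
+ 0xda8e = 0xd7d1
+ 0xba2e = 0x9200
+ 0xee8b = 0x808c
One's complement: ~0x808c
Checksum = 0x7f73


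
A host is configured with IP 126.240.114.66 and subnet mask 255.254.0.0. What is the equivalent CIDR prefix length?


Binary: 11111111.11111110.00000000.00000000
Count leading 1s
Prefix: /15


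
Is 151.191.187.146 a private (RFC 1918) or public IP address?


RFC 1918 private ranges:
  10.0.0.0/8 (10.0.0.0 - 10.255.255.255)
  172.16.0.0/12 (172.16.0.0 - 172.31.255.255)
  192.168.0.0/16 (192.168.0.0 - 192.168.255.255)
Public (not in any RFC 1918 range)


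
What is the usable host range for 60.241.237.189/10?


Network: 60.192.0.0
Broadcast: 60.255.255.255
First usable = network + 1
Last usable = broadcast - 1
Range: 60.192.0.1 to 60.255.255.254


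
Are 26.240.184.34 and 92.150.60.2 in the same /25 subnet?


Mask: 255.255.255.128
26.240.184.34 AND mask = 26.240.184.0
92.150.60.2 AND mask = 92.150.60.0
No, different subnets (26.240.184.0 vs 92.150.60.0)


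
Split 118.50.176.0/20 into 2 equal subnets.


New prefix = 20 + 1 = 21
Each subnet has 2048 addresses
  118.50.176.0/21
  118.50.184.0/21
Subnets: 118.50.176.0/21, 118.50.184.0/21


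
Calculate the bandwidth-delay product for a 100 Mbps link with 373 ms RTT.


BDP = bandwidth * RTT
= 100 Mbps * 373 ms
= 100 * 1e6 * 373 / 1000 bits
= 37300000 bits
= 4662500 bytes
= 4553.2227 KB
BDP = 37300000 bits (4662500 bytes)


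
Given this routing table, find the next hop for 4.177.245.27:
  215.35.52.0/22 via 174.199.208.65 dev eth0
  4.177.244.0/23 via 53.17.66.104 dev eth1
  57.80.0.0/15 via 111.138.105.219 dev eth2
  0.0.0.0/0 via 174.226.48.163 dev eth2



Longest prefix match for 4.177.245.27:
  /22 215.35.52.0: no
  /23 4.177.244.0: MATCH
  /15 57.80.0.0: no
  /0 0.0.0.0: MATCH
Selected: next-hop 53.17.66.104 via eth1 (matched /23)


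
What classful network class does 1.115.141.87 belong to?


First octet: 1
Binary: 00000001
0xxxxxxx -> Class A (1-126)
Class A, default mask 255.0.0.0 (/8)


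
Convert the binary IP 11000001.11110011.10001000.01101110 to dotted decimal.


11000001 = 193
11110011 = 243
10001000 = 136
01101110 = 110
IP: 193.243.136.110


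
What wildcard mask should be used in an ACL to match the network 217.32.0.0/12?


Subnet mask: 255.240.0.0
Wildcard = 255.255.255.255 - subnet mask
255 - 255 = 0
255 - 240 = 15
255 - 0 = 255
255 - 0 = 255
Wildcard: 0.15.255.255


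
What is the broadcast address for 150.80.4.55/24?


Network: 150.80.4.0/24
Host bits = 8
Set all host bits to 1:
Broadcast: 150.80.4.255


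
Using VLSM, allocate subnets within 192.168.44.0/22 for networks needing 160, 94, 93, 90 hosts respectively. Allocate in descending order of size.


160 hosts -> /24 (254 usable): 192.168.44.0/24
94 hosts -> /25 (126 usable): 192.168.45.0/25
93 hosts -> /25 (126 usable): 192.168.45.128/25
90 hosts -> /25 (126 usable): 192.168.46.0/25
Allocation: 192.168.44.0/24 (160 hosts, 254 usable); 192.168.45.0/25 (94 hosts, 126 usable); 192.168.45.128/25 (93 hosts, 126 usable); 192.168.46.0/25 (90 hosts, 126 usable)


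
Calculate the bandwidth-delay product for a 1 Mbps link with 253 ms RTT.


BDP = bandwidth * RTT
= 1 Mbps * 253 ms
= 1 * 1e6 * 253 / 1000 bits
= 253000 bits
= 31625 bytes
= 30.8838 KB
BDP = 253000 bits (31625 bytes)


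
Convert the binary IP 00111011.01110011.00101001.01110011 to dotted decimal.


00111011 = 59
01110011 = 115
00101001 = 41
01110011 = 115
IP: 59.115.41.115


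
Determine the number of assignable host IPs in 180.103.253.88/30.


Host bits = 32 - 30 = 2
Total addresses = 2^2 = 4
Usable = total - 2 (network and broadcast)
Usable hosts: 2


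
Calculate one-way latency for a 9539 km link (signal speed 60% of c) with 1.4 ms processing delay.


Speed = 0.6 * 3e5 km/s = 180000 km/s
Propagation delay = 9539 / 180000 = 0.053 s = 52.9944 ms
Processing delay = 1.4 ms
Total one-way latency = 54.3944 ms


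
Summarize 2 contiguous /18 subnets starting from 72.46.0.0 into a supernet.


Original prefix: /18
Number of subnets: 2 = 2^1
New prefix = 18 - 1 = 17
Supernet: 72.46.0.0/17


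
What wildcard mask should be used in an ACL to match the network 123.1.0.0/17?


Subnet mask: 255.255.128.0
Wildcard = 255.255.255.255 - subnet mask
255 - 255 = 0
255 - 255 = 0
255 - 128 = 127
255 - 0 = 255
Wildcard: 0.0.127.255


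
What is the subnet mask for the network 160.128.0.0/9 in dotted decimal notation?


/9 means 9 network bits, 23 host bits
Binary: 11111111100000000000000000000000
Mask: 255.128.0.0


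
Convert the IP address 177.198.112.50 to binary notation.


177 = 10110001
198 = 11000110
112 = 01110000
50 = 00110010
Binary: 10110001.11000110.01110000.00110010


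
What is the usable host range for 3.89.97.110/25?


Network: 3.89.97.0
Broadcast: 3.89.97.127
First usable = network + 1
Last usable = broadcast - 1
Range: 3.89.97.1 to 3.89.97.126


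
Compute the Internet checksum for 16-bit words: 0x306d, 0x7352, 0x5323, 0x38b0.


Sum all words (with carry folding):
+ 0x306d = 0x306d
+ 0x7352 = 0xa3bf
+ 0x5323 = 0xf6e2
+ 0x38b0 = 0x2f93
One's complement: ~0x2f93
Checksum = 0xd06c


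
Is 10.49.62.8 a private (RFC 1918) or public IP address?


RFC 1918 private ranges:
  10.0.0.0/8 (10.0.0.0 - 10.255.255.255)
  172.16.0.0/12 (172.16.0.0 - 172.31.255.255)
  192.168.0.0/16 (192.168.0.0 - 192.168.255.255)
Private (in 10.0.0.0/8)


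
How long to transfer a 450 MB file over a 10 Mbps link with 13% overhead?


Effective throughput = 10 * (1 - 13/100) = 8.7 Mbps
File size in Mb = 450 * 8 = 3600 Mb
Time = 3600 / 8.7
Time = 413.7931 seconds


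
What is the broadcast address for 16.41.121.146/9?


Network: 16.0.0.0/9
Host bits = 23
Set all host bits to 1:
Broadcast: 16.127.255.255


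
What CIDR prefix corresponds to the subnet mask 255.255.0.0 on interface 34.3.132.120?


Binary: 11111111.11111111.00000000.00000000
Count leading 1s
Prefix: /16


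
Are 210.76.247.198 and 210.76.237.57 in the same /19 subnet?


Mask: 255.255.224.0
210.76.247.198 AND mask = 210.76.224.0
210.76.237.57 AND mask = 210.76.224.0
Yes, same subnet (210.76.224.0)


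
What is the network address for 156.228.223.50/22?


IP:   10011100.11100100.11011111.00110010
Mask: 11111111.11111111.11111100.00000000
AND operation:
Net:  10011100.11100100.11011100.00000000
Network: 156.228.220.0/22


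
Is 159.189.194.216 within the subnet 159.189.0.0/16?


Subnet network: 159.189.0.0
Test IP AND mask: 159.189.0.0
Yes, 159.189.194.216 is in 159.189.0.0/16


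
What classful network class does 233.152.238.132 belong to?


First octet: 233
Binary: 11101001
1110xxxx -> Class D (224-239)
Class D (multicast), default mask N/A


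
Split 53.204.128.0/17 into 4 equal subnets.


New prefix = 17 + 2 = 19
Each subnet has 8192 addresses
  53.204.128.0/19
  53.204.160.0/19
  53.204.192.0/19
  53.204.224.0/19
Subnets: 53.204.128.0/19, 53.204.160.0/19, 53.204.192.0/19, 53.204.224.0/19


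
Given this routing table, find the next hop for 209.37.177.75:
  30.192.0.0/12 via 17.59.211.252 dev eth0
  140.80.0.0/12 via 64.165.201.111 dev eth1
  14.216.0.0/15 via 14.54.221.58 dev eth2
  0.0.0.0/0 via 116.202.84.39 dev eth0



Longest prefix match for 209.37.177.75:
  /12 30.192.0.0: no
  /12 140.80.0.0: no
  /15 14.216.0.0: no
  /0 0.0.0.0: MATCH
Selected: next-hop 116.202.84.39 via eth0 (matched /0)


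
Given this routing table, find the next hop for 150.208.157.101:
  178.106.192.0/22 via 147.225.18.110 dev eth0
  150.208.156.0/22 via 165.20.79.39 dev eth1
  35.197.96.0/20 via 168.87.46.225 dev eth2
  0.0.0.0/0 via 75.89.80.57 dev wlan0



Longest prefix match for 150.208.157.101:
  /22 178.106.192.0: no
  /22 150.208.156.0: MATCH
  /20 35.197.96.0: no
  /0 0.0.0.0: MATCH
Selected: next-hop 165.20.79.39 via eth1 (matched /22)


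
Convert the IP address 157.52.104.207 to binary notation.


157 = 10011101
52 = 00110100
104 = 01101000
207 = 11001111
Binary: 10011101.00110100.01101000.11001111


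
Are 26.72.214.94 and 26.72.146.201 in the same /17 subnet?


Mask: 255.255.128.0
26.72.214.94 AND mask = 26.72.128.0
26.72.146.201 AND mask = 26.72.128.0
Yes, same subnet (26.72.128.0)


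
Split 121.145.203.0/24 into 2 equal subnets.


New prefix = 24 + 1 = 25
Each subnet has 128 addresses
  121.145.203.0/25
  121.145.203.128/25
Subnets: 121.145.203.0/25, 121.145.203.128/25


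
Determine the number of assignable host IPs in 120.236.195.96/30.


Host bits = 32 - 30 = 2
Total addresses = 2^2 = 4
Usable = total - 2 (network and broadcast)
Usable hosts: 2


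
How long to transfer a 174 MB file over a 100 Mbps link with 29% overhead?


Effective throughput = 100 * (1 - 29/100) = 71 Mbps
File size in Mb = 174 * 8 = 1392 Mb
Time = 1392 / 71
Time = 19.6056 seconds


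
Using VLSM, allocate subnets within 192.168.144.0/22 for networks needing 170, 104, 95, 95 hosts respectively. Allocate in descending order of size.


170 hosts -> /24 (254 usable): 192.168.144.0/24
104 hosts -> /25 (126 usable): 192.168.145.0/25
95 hosts -> /25 (126 usable): 192.168.145.128/25
95 hosts -> /25 (126 usable): 192.168.146.0/25
Allocation: 192.168.144.0/24 (170 hosts, 254 usable); 192.168.145.0/25 (104 hosts, 126 usable); 192.168.145.128/25 (95 hosts, 126 usable); 192.168.146.0/25 (95 hosts, 126 usable)


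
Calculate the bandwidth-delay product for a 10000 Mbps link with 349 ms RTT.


BDP = bandwidth * RTT
= 10000 Mbps * 349 ms
= 10000 * 1e6 * 349 / 1000 bits
= 3490000000 bits
= 436250000 bytes
= 426025.3906 KB
BDP = 3490000000 bits (436250000 bytes)


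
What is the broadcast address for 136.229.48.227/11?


Network: 136.224.0.0/11
Host bits = 21
Set all host bits to 1:
Broadcast: 136.255.255.255


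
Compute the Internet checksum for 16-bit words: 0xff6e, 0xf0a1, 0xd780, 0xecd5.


Sum all words (with carry folding):
+ 0xff6e = 0xff6e
+ 0xf0a1 = 0xf010
+ 0xd780 = 0xc791
+ 0xecd5 = 0xb467
One's complement: ~0xb467
Checksum = 0x4b98


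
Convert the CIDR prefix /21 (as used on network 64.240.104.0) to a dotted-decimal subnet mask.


/21 means 21 network bits, 11 host bits
Binary: 11111111111111111111100000000000
Mask: 255.255.248.0


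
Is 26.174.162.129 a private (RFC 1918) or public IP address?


RFC 1918 private ranges:
  10.0.0.0/8 (10.0.0.0 - 10.255.255.255)
  172.16.0.0/12 (172.16.0.0 - 172.31.255.255)
  192.168.0.0/16 (192.168.0.0 - 192.168.255.255)
Public (not in any RFC 1918 range)


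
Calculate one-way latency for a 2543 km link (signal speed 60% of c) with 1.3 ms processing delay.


Speed = 0.6 * 3e5 km/s = 180000 km/s
Propagation delay = 2543 / 180000 = 0.0141 s = 14.1278 ms
Processing delay = 1.3 ms
Total one-way latency = 15.4278 ms


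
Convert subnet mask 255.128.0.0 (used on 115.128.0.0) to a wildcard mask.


Subnet mask: 255.128.0.0
Wildcard = 255.255.255.255 - subnet mask
255 - 255 = 0
255 - 128 = 127
255 - 0 = 255
255 - 0 = 255
Wildcard: 0.127.255.255


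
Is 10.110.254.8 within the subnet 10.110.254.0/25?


Subnet network: 10.110.254.0
Test IP AND mask: 10.110.254.0
Yes, 10.110.254.8 is in 10.110.254.0/25


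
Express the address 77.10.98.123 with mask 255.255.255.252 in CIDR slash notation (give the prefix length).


Binary: 11111111.11111111.11111111.11111100
Count leading 1s
Prefix: /30


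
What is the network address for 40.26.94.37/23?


IP:   00101000.00011010.01011110.00100101
Mask: 11111111.11111111.11111110.00000000
AND operation:
Net:  00101000.00011010.01011110.00000000
Network: 40.26.94.0/23


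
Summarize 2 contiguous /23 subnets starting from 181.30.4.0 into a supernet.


Original prefix: /23
Number of subnets: 2 = 2^1
New prefix = 23 - 1 = 22
Supernet: 181.30.4.0/22


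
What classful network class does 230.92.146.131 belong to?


First octet: 230
Binary: 11100110
1110xxxx -> Class D (224-239)
Class D (multicast), default mask N/A


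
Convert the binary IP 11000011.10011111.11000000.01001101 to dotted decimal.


11000011 = 195
10011111 = 159
11000000 = 192
01001101 = 77
IP: 195.159.192.77


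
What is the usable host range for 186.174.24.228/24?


Network: 186.174.24.0
Broadcast: 186.174.24.255
First usable = network + 1
Last usable = broadcast - 1
Range: 186.174.24.1 to 186.174.24.254


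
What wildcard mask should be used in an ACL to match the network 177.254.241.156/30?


Subnet mask: 255.255.255.252
Wildcard = 255.255.255.255 - subnet mask
255 - 255 = 0
255 - 255 = 0
255 - 255 = 0
255 - 252 = 3
Wildcard: 0.0.0.3


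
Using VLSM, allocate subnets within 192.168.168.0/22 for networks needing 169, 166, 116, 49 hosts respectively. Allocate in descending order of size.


169 hosts -> /24 (254 usable): 192.168.168.0/24
166 hosts -> /24 (254 usable): 192.168.169.0/24
116 hosts -> /25 (126 usable): 192.168.170.0/25
49 hosts -> /26 (62 usable): 192.168.170.128/26
Allocation: 192.168.168.0/24 (169 hosts, 254 usable); 192.168.169.0/24 (166 hosts, 254 usable); 192.168.170.0/25 (116 hosts, 126 usable); 192.168.170.128/26 (49 hosts, 62 usable)


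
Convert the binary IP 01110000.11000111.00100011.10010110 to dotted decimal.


01110000 = 112
11000111 = 199
00100011 = 35
10010110 = 150
IP: 112.199.35.150


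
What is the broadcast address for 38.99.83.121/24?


Network: 38.99.83.0/24
Host bits = 8
Set all host bits to 1:
Broadcast: 38.99.83.255


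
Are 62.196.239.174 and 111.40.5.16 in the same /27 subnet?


Mask: 255.255.255.224
62.196.239.174 AND mask = 62.196.239.160
111.40.5.16 AND mask = 111.40.5.0
No, different subnets (62.196.239.160 vs 111.40.5.0)


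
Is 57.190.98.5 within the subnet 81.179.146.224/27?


Subnet network: 81.179.146.224
Test IP AND mask: 57.190.98.0
No, 57.190.98.5 is not in 81.179.146.224/27


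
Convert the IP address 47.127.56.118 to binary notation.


47 = 00101111
127 = 01111111
56 = 00111000
118 = 01110110
Binary: 00101111.01111111.00111000.01110110


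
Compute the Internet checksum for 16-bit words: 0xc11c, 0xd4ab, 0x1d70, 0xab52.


Sum all words (with carry folding):
+ 0xc11c = 0xc11c
+ 0xd4ab = 0x95c8
+ 0x1d70 = 0xb338
+ 0xab52 = 0x5e8b
One's complement: ~0x5e8b
Checksum = 0xa174


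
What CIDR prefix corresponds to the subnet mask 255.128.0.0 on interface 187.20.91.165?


Binary: 11111111.10000000.00000000.00000000
Count leading 1s
Prefix: /9


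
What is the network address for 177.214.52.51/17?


IP:   10110001.11010110.00110100.00110011
Mask: 11111111.11111111.10000000.00000000
AND operation:
Net:  10110001.11010110.00000000.00000000
Network: 177.214.0.0/17


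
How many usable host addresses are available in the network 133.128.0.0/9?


Host bits = 32 - 9 = 23
Total addresses = 2^23 = 8388608
Usable = total - 2 (network and broadcast)
Usable hosts: 8388606


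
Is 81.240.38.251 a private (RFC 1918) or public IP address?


RFC 1918 private ranges:
  10.0.0.0/8 (10.0.0.0 - 10.255.255.255)
  172.16.0.0/12 (172.16.0.0 - 172.31.255.255)
  192.168.0.0/16 (192.168.0.0 - 192.168.255.255)
Public (not in any RFC 1918 range)


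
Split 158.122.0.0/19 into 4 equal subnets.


New prefix = 19 + 2 = 21
Each subnet has 2048 addresses
  158.122.0.0/21
  158.122.8.0/21
  158.122.16.0/21
  158.122.24.0/21
Subnets: 158.122.0.0/21, 158.122.8.0/21, 158.122.16.0/21, 158.122.24.0/21


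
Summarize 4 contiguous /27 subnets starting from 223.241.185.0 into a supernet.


Original prefix: /27
Number of subnets: 4 = 2^2
New prefix = 27 - 2 = 25
Supernet: 223.241.185.0/25


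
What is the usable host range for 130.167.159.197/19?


Network: 130.167.128.0
Broadcast: 130.167.159.255
First usable = network + 1
Last usable = broadcast - 1
Range: 130.167.128.1 to 130.167.159.254


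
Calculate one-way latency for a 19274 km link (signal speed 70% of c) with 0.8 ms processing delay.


Speed = 0.7 * 3e5 km/s = 210000 km/s
Propagation delay = 19274 / 210000 = 0.0918 s = 91.781 ms
Processing delay = 0.8 ms
Total one-way latency = 92.581 ms


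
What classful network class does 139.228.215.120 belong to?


First octet: 139
Binary: 10001011
10xxxxxx -> Class B (128-191)
Class B, default mask 255.255.0.0 (/16)


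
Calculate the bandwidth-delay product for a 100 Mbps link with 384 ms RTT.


BDP = bandwidth * RTT
= 100 Mbps * 384 ms
= 100 * 1e6 * 384 / 1000 bits
= 38400000 bits
= 4800000 bytes
= 4687.5 KB
BDP = 38400000 bits (4800000 bytes)


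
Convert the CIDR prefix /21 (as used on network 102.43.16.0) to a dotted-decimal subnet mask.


/21 means 21 network bits, 11 host bits
Binary: 11111111111111111111100000000000
Mask: 255.255.248.0


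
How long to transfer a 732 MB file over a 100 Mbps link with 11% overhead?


Effective throughput = 100 * (1 - 11/100) = 89 Mbps
File size in Mb = 732 * 8 = 5856 Mb
Time = 5856 / 89
Time = 65.7978 seconds


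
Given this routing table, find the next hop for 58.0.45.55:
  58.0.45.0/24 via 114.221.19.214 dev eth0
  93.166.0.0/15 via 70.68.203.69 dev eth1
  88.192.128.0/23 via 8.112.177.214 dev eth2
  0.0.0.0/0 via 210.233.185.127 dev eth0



Longest prefix match for 58.0.45.55:
  /24 58.0.45.0: MATCH
  /15 93.166.0.0: no
  /23 88.192.128.0: no
  /0 0.0.0.0: MATCH
Selected: next-hop 114.221.19.214 via eth0 (matched /24)


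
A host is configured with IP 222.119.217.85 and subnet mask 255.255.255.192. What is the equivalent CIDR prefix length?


Binary: 11111111.11111111.11111111.11000000
Count leading 1s
Prefix: /26


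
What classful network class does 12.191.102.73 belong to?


First octet: 12
Binary: 00001100
0xxxxxxx -> Class A (1-126)
Class A, default mask 255.0.0.0 (/8)


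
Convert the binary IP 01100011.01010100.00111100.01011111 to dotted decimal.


01100011 = 99
01010100 = 84
00111100 = 60
01011111 = 95
IP: 99.84.60.95


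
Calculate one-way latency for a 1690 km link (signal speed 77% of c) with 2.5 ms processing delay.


Speed = 0.77 * 3e5 km/s = 231000 km/s
Propagation delay = 1690 / 231000 = 0.0073 s = 7.316 ms
Processing delay = 2.5 ms
Total one-way latency = 9.816 ms


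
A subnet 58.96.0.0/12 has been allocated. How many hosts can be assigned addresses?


Host bits = 32 - 12 = 20
Total addresses = 2^20 = 1048576
Usable = total - 2 (network and broadcast)
Usable hosts: 1048574


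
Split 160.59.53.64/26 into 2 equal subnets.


New prefix = 26 + 1 = 27
Each subnet has 32 addresses
  160.59.53.64/27
  160.59.53.96/27
Subnets: 160.59.53.64/27, 160.59.53.96/27


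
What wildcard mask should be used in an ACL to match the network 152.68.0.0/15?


Subnet mask: 255.254.0.0
Wildcard = 255.255.255.255 - subnet mask
255 - 255 = 0
255 - 254 = 1
255 - 0 = 255
255 - 0 = 255
Wildcard: 0.1.255.255


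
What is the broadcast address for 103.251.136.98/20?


Network: 103.251.128.0/20
Host bits = 12
Set all host bits to 1:
Broadcast: 103.251.143.255


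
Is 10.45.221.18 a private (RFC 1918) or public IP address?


RFC 1918 private ranges:
  10.0.0.0/8 (10.0.0.0 - 10.255.255.255)
  172.16.0.0/12 (172.16.0.0 - 172.31.255.255)
  192.168.0.0/16 (192.168.0.0 - 192.168.255.255)
Private (in 10.0.0.0/8)


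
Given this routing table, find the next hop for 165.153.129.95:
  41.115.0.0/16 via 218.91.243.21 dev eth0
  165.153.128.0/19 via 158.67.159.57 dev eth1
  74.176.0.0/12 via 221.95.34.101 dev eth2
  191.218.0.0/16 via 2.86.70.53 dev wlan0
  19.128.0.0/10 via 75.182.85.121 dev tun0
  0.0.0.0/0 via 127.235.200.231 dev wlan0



Longest prefix match for 165.153.129.95:
  /16 41.115.0.0: no
  /19 165.153.128.0: MATCH
  /12 74.176.0.0: no
  /16 191.218.0.0: no
  /10 19.128.0.0: no
  /0 0.0.0.0: MATCH
Selected: next-hop 158.67.159.57 via eth1 (matched /19)


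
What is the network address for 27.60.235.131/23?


IP:   00011011.00111100.11101011.10000011
Mask: 11111111.11111111.11111110.00000000
AND operation:
Net:  00011011.00111100.11101010.00000000
Network: 27.60.234.0/23


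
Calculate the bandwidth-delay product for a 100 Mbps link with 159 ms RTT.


BDP = bandwidth * RTT
= 100 Mbps * 159 ms
= 100 * 1e6 * 159 / 1000 bits
= 15900000 bits
= 1987500 bytes
= 1940.918 KB
BDP = 15900000 bits (1987500 bytes)
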